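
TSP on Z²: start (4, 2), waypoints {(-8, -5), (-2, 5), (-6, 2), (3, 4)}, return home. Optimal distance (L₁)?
44
(one optimal route: (4, 2) → (-8, -5) → (-6, 2) → (-2, 5) → (3, 4) → (4, 2))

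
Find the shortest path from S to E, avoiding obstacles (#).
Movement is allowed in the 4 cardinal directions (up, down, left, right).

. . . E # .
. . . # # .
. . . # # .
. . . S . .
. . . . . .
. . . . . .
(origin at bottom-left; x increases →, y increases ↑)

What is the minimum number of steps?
5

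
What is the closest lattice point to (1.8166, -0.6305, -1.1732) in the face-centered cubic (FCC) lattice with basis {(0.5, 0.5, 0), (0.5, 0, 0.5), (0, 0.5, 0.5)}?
(1.5, -0.5, -1)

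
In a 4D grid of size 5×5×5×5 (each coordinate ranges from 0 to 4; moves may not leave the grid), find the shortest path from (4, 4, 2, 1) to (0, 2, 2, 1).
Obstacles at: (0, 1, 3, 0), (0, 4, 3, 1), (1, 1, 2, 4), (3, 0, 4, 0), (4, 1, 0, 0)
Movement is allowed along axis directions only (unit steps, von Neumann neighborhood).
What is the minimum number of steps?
6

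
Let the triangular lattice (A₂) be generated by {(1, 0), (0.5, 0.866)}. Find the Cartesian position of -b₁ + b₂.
(-0.5, 0.866)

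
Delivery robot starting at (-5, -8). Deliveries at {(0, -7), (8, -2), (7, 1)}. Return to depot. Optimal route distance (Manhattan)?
44
(one optimal route: (-5, -8) → (0, -7) → (8, -2) → (7, 1) → (-5, -8))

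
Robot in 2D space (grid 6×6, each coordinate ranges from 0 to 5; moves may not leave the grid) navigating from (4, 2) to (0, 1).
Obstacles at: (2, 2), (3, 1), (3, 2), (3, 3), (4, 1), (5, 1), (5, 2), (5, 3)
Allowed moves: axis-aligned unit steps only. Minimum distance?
9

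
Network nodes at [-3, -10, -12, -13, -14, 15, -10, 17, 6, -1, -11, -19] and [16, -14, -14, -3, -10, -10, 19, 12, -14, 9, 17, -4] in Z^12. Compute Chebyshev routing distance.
29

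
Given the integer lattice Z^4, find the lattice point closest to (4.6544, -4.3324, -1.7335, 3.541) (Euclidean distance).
(5, -4, -2, 4)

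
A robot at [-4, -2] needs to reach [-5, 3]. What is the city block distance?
6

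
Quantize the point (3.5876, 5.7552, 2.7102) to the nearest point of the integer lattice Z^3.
(4, 6, 3)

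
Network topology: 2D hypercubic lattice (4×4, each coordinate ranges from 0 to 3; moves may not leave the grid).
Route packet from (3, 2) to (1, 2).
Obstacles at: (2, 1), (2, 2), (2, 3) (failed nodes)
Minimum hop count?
6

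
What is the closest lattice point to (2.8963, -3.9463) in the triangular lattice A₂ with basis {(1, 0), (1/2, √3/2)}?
(3, -3.464)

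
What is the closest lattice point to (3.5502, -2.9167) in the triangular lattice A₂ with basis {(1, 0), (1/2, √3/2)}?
(3.5, -2.598)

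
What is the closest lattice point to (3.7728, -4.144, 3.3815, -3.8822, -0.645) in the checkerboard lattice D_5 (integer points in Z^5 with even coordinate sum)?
(4, -4, 3, -4, -1)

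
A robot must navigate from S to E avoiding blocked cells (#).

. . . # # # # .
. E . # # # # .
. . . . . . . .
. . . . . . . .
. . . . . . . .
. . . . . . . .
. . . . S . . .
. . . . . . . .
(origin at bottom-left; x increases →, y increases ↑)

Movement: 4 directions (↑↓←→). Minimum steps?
8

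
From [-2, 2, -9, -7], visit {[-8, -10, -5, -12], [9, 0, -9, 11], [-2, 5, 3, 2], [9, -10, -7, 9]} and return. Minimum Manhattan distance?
142
(one optimal route: (-2, 2, -9, -7) → (-8, -10, -5, -12) → (9, -10, -7, 9) → (9, 0, -9, 11) → (-2, 5, 3, 2) → (-2, 2, -9, -7))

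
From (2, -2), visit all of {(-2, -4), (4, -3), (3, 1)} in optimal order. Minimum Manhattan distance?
16
(one optimal route: (2, -2) → (3, 1) → (4, -3) → (-2, -4))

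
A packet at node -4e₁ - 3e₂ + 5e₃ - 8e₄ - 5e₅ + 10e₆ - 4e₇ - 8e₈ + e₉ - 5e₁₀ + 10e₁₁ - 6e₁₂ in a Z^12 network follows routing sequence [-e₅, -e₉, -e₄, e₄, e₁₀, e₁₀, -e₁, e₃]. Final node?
(-5, -3, 6, -8, -6, 10, -4, -8, 0, -3, 10, -6)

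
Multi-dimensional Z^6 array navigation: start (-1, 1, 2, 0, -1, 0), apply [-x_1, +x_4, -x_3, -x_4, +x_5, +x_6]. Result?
(-2, 1, 1, 0, 0, 1)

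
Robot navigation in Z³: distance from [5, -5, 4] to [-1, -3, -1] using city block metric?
13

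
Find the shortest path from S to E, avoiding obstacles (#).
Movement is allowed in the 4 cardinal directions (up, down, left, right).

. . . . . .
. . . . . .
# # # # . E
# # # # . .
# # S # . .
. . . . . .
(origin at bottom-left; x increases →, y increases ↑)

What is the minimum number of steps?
7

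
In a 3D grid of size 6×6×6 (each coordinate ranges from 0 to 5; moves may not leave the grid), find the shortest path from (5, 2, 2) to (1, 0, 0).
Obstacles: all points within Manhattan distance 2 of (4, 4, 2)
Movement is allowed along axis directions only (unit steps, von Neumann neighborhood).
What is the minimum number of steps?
8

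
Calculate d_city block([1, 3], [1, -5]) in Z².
8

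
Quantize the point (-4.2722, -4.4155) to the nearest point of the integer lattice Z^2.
(-4, -4)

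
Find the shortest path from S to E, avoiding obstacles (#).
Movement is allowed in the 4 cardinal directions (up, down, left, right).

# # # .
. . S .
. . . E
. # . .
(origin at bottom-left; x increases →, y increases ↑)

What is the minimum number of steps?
2
(one shortest path: (2, 2) → (3, 2) → (3, 1))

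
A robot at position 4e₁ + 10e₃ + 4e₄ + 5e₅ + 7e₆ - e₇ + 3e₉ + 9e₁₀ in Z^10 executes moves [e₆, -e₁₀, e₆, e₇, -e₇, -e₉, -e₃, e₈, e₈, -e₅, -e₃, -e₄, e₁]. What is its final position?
(5, 0, 8, 3, 4, 9, -1, 2, 2, 8)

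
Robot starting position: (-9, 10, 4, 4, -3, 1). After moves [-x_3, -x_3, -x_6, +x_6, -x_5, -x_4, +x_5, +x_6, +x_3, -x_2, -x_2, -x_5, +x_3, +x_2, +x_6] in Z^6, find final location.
(-9, 9, 4, 3, -4, 3)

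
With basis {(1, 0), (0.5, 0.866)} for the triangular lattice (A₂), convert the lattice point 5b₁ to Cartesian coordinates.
(5, 0)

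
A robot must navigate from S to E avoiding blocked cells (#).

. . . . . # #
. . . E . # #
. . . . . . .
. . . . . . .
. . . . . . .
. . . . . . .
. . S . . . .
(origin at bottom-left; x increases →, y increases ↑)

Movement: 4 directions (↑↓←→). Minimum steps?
6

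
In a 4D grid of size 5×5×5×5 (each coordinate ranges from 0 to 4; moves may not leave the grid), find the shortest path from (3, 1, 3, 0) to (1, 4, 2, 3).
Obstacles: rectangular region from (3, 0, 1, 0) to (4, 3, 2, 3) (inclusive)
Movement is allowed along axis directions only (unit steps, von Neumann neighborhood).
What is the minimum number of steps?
9
(one shortest path: (3, 1, 3, 0) → (2, 1, 3, 0) → (1, 1, 3, 0) → (1, 2, 3, 0) → (1, 3, 3, 0) → (1, 4, 3, 0) → (1, 4, 2, 0) → (1, 4, 2, 1) → (1, 4, 2, 2) → (1, 4, 2, 3))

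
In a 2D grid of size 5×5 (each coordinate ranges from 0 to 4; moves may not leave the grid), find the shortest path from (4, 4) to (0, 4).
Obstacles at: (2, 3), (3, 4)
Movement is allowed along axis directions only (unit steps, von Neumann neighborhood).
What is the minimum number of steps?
8
(one shortest path: (4, 4) → (4, 3) → (3, 3) → (3, 2) → (2, 2) → (1, 2) → (0, 2) → (0, 3) → (0, 4))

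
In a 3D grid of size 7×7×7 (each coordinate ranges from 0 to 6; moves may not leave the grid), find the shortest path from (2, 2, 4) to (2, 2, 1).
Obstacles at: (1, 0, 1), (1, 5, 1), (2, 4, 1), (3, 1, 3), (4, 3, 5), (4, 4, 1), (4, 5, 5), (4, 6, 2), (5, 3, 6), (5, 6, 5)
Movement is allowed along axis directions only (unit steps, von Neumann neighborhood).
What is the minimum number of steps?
3
(one shortest path: (2, 2, 4) → (2, 2, 3) → (2, 2, 2) → (2, 2, 1))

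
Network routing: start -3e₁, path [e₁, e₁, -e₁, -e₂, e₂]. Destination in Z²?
(-2, 0)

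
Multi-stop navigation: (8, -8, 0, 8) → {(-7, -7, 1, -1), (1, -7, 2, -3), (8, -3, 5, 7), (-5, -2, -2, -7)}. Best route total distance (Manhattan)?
62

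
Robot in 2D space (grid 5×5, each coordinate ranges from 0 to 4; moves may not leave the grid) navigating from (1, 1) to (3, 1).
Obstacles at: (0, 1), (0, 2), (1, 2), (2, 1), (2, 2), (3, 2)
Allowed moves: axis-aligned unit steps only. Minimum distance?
4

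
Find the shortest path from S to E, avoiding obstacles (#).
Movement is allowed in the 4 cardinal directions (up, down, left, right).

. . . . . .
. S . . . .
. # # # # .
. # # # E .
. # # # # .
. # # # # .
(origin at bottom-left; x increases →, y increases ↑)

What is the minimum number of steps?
7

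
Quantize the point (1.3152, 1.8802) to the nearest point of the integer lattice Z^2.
(1, 2)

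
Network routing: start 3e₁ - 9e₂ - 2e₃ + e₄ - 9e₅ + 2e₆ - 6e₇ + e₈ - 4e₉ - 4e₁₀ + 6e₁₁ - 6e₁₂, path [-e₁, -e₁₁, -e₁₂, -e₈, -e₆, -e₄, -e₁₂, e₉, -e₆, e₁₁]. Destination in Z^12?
(2, -9, -2, 0, -9, 0, -6, 0, -3, -4, 6, -8)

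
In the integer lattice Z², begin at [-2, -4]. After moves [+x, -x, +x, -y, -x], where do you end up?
(-2, -5)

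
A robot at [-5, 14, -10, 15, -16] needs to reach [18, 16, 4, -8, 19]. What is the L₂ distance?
49.8297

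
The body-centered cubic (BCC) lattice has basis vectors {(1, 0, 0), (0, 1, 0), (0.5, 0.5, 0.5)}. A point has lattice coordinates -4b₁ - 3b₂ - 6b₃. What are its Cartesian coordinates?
(-7, -6, -3)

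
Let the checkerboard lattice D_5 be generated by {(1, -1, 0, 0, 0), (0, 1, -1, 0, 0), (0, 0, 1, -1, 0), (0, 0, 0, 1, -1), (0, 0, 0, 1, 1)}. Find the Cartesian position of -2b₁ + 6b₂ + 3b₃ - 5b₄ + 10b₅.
(-2, 8, -3, 2, 15)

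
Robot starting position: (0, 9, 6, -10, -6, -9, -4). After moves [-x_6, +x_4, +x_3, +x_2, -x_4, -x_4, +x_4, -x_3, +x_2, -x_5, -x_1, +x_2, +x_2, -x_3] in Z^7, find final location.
(-1, 13, 5, -10, -7, -10, -4)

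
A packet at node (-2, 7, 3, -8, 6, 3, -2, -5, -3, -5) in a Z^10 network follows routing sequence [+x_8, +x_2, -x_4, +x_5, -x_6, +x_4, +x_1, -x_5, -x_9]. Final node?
(-1, 8, 3, -8, 6, 2, -2, -4, -4, -5)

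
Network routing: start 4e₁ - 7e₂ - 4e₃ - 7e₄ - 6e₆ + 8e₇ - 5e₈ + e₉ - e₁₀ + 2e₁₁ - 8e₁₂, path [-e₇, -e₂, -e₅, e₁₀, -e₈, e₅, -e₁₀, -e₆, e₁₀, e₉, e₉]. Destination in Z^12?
(4, -8, -4, -7, 0, -7, 7, -6, 3, 0, 2, -8)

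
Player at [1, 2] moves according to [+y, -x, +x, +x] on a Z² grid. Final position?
(2, 3)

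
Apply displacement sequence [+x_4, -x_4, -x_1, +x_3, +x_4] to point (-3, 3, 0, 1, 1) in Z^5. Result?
(-4, 3, 1, 2, 1)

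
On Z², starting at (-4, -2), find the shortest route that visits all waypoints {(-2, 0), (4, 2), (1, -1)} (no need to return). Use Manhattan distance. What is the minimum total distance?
14
(one optimal route: (-4, -2) → (-2, 0) → (1, -1) → (4, 2))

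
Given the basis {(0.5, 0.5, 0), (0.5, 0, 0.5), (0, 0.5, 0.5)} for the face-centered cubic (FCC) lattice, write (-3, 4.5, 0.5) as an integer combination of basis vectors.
b₁ - 7b₂ + 8b₃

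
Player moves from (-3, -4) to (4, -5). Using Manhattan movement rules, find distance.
8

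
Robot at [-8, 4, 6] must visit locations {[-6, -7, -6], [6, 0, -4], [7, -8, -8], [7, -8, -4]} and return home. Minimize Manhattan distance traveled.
82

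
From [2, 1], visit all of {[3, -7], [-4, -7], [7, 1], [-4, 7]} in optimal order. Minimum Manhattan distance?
38
(one optimal route: (2, 1) → (7, 1) → (3, -7) → (-4, -7) → (-4, 7))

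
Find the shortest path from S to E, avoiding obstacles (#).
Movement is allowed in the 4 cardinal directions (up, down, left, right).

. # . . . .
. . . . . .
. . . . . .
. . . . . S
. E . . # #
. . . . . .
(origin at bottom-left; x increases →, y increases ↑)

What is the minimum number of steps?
5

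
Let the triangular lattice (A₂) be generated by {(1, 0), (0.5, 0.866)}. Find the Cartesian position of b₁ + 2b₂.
(2, 1.732)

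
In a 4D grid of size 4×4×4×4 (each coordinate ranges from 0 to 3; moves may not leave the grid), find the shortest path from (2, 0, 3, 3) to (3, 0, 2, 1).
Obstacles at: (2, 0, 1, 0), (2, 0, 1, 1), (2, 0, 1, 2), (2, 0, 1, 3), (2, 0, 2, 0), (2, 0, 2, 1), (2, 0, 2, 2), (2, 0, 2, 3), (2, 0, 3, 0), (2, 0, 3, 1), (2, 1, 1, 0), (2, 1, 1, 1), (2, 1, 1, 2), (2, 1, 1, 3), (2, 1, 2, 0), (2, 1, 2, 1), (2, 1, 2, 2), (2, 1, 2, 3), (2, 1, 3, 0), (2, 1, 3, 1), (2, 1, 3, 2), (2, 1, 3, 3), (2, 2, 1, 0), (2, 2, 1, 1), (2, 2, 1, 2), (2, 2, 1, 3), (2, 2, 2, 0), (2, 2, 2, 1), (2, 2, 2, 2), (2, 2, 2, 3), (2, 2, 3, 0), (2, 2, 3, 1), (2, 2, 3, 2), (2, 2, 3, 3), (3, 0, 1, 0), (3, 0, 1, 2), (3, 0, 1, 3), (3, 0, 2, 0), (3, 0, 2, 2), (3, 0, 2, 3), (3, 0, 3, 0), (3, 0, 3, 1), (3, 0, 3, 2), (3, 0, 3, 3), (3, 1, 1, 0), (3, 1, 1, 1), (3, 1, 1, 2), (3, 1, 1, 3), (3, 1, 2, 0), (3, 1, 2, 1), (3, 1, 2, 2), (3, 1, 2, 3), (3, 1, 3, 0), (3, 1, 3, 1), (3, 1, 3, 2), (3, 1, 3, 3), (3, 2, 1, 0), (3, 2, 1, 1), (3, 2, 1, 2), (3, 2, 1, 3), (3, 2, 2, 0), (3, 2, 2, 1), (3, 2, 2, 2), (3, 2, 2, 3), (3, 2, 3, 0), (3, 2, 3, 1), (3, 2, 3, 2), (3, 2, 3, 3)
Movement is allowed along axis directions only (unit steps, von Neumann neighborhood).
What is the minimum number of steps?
10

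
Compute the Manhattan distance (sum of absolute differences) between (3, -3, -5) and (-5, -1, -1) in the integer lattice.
14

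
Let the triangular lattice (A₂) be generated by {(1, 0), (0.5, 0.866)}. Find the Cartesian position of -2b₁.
(-2, 0)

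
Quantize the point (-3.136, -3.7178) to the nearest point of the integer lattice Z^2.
(-3, -4)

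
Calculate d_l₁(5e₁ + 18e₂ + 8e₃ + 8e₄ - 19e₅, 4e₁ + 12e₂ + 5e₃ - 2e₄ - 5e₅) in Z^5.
34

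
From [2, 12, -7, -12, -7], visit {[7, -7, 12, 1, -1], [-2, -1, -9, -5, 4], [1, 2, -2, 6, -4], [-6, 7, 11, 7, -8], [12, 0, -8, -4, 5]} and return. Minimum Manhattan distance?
206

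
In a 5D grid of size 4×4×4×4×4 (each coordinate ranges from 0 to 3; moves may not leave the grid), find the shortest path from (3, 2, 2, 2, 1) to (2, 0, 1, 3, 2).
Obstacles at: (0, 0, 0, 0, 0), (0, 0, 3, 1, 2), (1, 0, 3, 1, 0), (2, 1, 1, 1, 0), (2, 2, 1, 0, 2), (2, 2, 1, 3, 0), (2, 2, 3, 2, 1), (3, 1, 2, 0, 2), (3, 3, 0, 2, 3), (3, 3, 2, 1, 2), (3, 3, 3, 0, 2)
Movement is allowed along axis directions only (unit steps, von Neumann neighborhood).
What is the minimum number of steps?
6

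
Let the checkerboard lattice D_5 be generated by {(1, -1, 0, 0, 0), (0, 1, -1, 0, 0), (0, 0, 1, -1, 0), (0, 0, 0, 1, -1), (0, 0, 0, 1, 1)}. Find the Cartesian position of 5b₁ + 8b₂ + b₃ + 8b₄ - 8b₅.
(5, 3, -7, -1, -16)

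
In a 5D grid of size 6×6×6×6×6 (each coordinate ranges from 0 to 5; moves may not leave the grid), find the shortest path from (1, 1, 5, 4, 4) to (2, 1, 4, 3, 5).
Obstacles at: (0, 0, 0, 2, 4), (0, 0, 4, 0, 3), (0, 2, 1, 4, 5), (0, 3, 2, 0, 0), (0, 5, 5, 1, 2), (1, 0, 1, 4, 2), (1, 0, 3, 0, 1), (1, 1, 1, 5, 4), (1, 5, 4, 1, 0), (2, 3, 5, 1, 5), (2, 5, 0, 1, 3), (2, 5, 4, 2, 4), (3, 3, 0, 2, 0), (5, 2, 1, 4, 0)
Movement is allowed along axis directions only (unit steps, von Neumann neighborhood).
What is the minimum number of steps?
4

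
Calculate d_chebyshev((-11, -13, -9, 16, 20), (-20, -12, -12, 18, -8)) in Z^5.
28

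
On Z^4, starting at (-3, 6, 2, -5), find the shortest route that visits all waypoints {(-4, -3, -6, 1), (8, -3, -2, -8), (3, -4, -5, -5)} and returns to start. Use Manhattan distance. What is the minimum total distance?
78
(one optimal route: (-3, 6, 2, -5) → (-4, -3, -6, 1) → (3, -4, -5, -5) → (8, -3, -2, -8) → (-3, 6, 2, -5))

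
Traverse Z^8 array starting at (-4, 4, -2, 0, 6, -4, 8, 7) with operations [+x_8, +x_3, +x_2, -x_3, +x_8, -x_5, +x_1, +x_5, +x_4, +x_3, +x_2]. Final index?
(-3, 6, -1, 1, 6, -4, 8, 9)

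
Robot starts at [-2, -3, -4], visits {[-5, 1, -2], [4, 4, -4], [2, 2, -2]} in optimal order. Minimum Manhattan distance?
23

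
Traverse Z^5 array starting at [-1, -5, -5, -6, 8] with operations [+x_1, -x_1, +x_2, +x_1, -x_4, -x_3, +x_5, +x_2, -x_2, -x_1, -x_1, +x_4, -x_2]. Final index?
(-2, -5, -6, -6, 9)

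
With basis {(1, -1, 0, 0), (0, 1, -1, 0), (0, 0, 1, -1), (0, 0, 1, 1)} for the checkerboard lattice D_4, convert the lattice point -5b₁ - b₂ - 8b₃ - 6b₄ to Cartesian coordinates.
(-5, 4, -13, 2)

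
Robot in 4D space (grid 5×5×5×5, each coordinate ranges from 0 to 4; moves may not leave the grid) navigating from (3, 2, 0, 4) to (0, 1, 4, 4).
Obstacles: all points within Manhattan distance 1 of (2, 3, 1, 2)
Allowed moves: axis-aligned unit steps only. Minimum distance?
8
(one shortest path: (3, 2, 0, 4) → (2, 2, 0, 4) → (1, 2, 0, 4) → (0, 2, 0, 4) → (0, 1, 0, 4) → (0, 1, 1, 4) → (0, 1, 2, 4) → (0, 1, 3, 4) → (0, 1, 4, 4))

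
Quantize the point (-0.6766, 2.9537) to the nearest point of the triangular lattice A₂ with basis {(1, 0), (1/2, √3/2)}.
(-0.5, 2.598)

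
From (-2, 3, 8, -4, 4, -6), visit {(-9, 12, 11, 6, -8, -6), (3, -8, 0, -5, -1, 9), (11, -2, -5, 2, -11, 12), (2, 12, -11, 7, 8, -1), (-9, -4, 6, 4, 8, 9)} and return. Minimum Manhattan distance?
284
(one optimal route: (-2, 3, 8, -4, 4, -6) → (-9, 12, 11, 6, -8, -6) → (2, 12, -11, 7, 8, -1) → (11, -2, -5, 2, -11, 12) → (3, -8, 0, -5, -1, 9) → (-9, -4, 6, 4, 8, 9) → (-2, 3, 8, -4, 4, -6))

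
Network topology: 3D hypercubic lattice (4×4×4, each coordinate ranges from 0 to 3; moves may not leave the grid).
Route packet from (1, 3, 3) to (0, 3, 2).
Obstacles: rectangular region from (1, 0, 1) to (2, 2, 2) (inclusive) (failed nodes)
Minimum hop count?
2
(one shortest path: (1, 3, 3) → (0, 3, 3) → (0, 3, 2))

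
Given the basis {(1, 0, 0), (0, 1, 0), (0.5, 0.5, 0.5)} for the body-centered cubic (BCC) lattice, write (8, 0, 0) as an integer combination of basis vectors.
8b₁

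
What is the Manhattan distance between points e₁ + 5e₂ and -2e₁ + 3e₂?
5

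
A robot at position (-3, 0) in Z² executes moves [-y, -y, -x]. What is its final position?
(-4, -2)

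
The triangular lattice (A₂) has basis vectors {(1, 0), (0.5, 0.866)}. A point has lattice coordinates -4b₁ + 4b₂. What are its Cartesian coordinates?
(-2, 3.464)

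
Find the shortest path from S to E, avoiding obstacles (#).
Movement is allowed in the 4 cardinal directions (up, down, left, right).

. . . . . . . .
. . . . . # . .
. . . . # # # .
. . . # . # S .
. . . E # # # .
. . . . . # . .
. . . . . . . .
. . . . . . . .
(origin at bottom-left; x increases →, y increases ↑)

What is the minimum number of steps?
10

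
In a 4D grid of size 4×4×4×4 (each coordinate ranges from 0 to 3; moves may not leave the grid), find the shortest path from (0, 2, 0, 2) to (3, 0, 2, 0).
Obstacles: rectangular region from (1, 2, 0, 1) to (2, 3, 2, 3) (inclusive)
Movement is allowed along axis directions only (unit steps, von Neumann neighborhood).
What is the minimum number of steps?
9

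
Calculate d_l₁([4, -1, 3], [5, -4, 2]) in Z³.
5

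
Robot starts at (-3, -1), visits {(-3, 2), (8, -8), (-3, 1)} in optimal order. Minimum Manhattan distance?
24
(one optimal route: (-3, -1) → (-3, 2) → (-3, 1) → (8, -8))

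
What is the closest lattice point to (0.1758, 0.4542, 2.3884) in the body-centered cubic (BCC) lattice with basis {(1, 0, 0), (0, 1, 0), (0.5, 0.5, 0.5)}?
(0.5, 0.5, 2.5)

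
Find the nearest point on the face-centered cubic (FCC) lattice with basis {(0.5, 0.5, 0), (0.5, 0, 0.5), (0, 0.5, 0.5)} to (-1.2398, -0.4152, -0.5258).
(-1, -0.5, -0.5)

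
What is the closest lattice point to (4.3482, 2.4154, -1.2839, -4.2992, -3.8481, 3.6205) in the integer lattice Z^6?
(4, 2, -1, -4, -4, 4)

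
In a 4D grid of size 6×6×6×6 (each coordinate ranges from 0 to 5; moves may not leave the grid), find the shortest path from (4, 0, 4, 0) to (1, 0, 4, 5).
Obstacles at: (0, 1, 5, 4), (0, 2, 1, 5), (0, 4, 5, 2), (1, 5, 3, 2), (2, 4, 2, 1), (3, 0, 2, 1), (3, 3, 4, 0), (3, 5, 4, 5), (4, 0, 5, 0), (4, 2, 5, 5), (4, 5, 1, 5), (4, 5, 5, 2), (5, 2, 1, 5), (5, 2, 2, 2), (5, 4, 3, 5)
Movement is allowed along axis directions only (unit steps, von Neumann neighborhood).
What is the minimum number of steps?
8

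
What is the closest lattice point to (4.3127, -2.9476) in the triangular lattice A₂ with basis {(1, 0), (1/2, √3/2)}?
(4.5, -2.598)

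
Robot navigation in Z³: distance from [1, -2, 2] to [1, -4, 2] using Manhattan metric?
2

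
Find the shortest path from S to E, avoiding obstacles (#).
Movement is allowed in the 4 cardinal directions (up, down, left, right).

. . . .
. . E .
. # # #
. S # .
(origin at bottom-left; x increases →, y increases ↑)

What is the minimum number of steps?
5
(one shortest path: (1, 0) → (0, 0) → (0, 1) → (0, 2) → (1, 2) → (2, 2))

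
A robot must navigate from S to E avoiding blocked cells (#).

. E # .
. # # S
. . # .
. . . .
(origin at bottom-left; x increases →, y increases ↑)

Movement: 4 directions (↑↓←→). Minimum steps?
9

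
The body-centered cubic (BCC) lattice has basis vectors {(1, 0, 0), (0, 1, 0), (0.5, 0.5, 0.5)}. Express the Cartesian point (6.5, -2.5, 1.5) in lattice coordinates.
5b₁ - 4b₂ + 3b₃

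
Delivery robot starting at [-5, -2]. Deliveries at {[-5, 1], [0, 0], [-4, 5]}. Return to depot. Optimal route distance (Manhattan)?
24
(one optimal route: (-5, -2) → (-5, 1) → (-4, 5) → (0, 0) → (-5, -2))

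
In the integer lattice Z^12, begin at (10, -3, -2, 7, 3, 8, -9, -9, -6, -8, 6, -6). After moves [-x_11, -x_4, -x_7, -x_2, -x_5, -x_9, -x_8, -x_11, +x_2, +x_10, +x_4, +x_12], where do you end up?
(10, -3, -2, 7, 2, 8, -10, -10, -7, -7, 4, -5)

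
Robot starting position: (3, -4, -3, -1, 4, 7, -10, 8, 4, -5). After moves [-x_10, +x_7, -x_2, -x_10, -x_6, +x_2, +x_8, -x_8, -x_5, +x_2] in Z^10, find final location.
(3, -3, -3, -1, 3, 6, -9, 8, 4, -7)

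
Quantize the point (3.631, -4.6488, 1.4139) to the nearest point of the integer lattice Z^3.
(4, -5, 1)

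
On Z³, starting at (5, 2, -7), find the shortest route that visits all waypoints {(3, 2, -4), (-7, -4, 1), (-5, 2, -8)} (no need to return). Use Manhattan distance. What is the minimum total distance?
34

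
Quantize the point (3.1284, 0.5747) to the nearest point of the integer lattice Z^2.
(3, 1)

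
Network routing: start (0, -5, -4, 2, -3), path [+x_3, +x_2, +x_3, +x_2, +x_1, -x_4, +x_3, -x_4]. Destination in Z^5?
(1, -3, -1, 0, -3)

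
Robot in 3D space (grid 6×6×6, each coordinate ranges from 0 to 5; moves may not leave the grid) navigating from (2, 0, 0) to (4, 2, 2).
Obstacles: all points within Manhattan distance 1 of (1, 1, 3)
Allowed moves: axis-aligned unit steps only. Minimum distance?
6
(one shortest path: (2, 0, 0) → (3, 0, 0) → (4, 0, 0) → (4, 1, 0) → (4, 2, 0) → (4, 2, 1) → (4, 2, 2))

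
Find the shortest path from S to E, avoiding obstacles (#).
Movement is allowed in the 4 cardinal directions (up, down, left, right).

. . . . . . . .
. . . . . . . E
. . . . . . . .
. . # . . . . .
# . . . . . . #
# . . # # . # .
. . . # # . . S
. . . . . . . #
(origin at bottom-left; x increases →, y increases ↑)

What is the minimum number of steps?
9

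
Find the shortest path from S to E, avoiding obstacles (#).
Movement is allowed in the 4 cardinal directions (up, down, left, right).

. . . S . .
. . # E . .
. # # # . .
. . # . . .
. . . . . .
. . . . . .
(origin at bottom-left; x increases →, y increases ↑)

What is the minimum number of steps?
1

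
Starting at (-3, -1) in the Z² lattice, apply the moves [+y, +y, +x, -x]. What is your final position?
(-3, 1)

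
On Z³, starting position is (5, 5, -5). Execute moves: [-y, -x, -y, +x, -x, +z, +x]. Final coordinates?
(5, 3, -4)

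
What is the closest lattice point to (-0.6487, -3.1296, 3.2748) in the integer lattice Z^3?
(-1, -3, 3)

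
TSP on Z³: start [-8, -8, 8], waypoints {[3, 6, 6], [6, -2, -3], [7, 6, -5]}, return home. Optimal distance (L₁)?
84
(one optimal route: (-8, -8, 8) → (3, 6, 6) → (7, 6, -5) → (6, -2, -3) → (-8, -8, 8))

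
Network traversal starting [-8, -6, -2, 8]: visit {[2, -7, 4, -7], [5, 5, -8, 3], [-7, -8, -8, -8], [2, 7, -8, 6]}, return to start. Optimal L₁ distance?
124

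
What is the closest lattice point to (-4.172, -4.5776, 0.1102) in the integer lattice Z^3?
(-4, -5, 0)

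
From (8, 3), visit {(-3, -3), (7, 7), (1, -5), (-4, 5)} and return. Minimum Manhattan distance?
48
(one optimal route: (8, 3) → (7, 7) → (-4, 5) → (-3, -3) → (1, -5) → (8, 3))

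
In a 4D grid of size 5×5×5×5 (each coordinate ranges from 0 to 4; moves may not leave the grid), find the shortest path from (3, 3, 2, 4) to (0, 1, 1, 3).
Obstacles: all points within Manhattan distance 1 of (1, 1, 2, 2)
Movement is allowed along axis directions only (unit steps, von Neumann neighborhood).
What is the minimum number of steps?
7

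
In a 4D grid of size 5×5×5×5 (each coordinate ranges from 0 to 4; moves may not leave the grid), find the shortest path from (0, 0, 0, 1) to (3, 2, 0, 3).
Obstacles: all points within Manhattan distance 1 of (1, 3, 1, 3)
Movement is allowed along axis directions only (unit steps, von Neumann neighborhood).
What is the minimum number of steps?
7
(one shortest path: (0, 0, 0, 1) → (1, 0, 0, 1) → (2, 0, 0, 1) → (3, 0, 0, 1) → (3, 1, 0, 1) → (3, 2, 0, 1) → (3, 2, 0, 2) → (3, 2, 0, 3))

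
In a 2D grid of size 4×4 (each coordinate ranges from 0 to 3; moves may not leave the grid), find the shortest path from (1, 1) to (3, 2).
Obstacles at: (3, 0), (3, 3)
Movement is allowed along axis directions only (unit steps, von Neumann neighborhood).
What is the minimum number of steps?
3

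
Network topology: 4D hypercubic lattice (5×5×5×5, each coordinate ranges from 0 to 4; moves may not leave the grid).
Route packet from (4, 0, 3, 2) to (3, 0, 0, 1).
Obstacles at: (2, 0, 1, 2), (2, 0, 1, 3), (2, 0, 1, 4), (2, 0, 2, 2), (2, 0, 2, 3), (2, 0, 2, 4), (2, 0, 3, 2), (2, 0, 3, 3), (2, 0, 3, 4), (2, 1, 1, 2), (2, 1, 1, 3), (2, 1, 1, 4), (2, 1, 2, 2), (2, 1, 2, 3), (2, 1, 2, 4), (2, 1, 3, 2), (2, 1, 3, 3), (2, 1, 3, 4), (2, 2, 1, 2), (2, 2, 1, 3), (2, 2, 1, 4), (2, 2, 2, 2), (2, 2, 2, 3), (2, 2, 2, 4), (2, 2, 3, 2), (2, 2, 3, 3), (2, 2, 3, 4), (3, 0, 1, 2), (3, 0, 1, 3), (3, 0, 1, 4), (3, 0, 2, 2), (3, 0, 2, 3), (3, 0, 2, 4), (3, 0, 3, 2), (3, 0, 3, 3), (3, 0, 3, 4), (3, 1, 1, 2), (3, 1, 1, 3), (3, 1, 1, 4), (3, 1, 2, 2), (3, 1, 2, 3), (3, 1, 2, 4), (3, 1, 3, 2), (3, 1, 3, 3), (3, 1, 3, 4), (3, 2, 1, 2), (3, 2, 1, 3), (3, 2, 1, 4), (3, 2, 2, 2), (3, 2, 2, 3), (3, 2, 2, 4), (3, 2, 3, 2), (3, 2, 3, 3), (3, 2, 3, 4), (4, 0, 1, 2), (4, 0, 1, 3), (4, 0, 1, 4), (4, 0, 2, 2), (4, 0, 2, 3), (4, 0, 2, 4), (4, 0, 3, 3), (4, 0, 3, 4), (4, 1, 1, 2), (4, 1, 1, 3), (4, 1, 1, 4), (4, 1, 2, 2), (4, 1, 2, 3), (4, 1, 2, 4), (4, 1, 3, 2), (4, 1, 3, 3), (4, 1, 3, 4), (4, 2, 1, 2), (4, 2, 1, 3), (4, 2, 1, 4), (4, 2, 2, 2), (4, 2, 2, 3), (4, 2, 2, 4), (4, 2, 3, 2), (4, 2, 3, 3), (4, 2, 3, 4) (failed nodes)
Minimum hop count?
5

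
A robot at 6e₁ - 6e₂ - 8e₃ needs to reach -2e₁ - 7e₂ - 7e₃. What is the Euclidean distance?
8.12404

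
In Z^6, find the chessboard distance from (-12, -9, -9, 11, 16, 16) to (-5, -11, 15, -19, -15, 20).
31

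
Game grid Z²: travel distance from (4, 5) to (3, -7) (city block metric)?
13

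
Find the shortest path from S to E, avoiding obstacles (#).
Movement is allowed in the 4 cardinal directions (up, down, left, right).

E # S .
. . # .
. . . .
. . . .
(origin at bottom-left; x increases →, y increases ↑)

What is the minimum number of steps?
8
(one shortest path: (2, 3) → (3, 3) → (3, 2) → (3, 1) → (2, 1) → (1, 1) → (0, 1) → (0, 2) → (0, 3))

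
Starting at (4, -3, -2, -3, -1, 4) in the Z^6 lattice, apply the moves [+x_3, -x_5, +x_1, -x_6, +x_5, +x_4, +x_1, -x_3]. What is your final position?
(6, -3, -2, -2, -1, 3)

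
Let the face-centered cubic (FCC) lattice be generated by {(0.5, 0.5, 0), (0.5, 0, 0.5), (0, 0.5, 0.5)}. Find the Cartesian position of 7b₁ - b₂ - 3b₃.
(3, 2, -2)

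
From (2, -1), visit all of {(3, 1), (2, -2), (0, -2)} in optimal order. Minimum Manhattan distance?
9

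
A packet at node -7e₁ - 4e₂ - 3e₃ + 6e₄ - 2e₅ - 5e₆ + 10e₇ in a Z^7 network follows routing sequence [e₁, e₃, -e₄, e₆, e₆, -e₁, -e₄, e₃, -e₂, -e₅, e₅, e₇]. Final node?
(-7, -5, -1, 4, -2, -3, 11)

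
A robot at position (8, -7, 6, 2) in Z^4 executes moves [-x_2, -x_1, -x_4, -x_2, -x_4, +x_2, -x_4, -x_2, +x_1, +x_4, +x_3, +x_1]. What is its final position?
(9, -9, 7, 0)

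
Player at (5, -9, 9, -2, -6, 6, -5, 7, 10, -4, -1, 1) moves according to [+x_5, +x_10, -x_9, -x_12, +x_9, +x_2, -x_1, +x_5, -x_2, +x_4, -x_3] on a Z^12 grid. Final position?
(4, -9, 8, -1, -4, 6, -5, 7, 10, -3, -1, 0)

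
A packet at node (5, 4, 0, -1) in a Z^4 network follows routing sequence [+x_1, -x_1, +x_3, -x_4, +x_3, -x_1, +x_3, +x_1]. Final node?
(5, 4, 3, -2)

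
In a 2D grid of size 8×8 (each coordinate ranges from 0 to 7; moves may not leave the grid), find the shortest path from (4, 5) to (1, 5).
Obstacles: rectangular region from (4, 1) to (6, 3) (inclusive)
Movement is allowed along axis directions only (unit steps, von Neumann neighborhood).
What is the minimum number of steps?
3
(one shortest path: (4, 5) → (3, 5) → (2, 5) → (1, 5))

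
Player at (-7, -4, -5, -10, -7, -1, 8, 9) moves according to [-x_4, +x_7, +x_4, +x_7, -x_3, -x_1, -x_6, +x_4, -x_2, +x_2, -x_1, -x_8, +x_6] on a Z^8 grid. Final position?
(-9, -4, -6, -9, -7, -1, 10, 8)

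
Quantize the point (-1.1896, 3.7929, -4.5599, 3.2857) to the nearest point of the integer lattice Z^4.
(-1, 4, -5, 3)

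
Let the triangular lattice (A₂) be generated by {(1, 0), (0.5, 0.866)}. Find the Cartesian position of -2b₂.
(-1, -1.732)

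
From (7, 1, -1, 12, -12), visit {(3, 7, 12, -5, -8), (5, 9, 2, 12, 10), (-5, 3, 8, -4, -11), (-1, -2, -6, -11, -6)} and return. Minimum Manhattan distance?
184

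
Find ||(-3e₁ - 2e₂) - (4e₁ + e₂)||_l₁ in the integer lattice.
10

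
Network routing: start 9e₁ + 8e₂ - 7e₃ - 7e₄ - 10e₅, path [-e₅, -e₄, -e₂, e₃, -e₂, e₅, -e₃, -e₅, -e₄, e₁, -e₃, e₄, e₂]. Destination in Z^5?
(10, 7, -8, -8, -11)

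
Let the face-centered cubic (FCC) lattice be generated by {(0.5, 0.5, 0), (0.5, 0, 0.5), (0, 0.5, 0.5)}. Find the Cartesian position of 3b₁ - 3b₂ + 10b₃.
(0, 6.5, 3.5)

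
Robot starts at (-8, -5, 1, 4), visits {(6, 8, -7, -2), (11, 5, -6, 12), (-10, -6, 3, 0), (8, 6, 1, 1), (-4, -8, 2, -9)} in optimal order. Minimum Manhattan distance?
102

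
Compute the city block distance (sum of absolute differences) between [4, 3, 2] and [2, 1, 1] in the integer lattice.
5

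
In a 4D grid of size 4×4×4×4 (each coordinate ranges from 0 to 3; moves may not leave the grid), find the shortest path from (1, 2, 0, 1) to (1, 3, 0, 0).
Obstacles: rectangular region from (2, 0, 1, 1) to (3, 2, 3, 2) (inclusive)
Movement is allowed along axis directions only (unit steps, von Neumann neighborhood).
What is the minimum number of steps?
2
(one shortest path: (1, 2, 0, 1) → (1, 3, 0, 1) → (1, 3, 0, 0))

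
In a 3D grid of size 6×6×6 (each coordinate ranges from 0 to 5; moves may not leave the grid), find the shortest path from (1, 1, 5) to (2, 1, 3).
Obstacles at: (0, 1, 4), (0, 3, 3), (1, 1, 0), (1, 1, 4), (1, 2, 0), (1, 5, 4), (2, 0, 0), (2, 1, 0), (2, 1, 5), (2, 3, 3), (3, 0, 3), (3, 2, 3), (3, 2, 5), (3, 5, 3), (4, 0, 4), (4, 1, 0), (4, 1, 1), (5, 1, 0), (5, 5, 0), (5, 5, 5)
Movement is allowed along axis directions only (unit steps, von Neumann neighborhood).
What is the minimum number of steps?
5
(one shortest path: (1, 1, 5) → (1, 0, 5) → (2, 0, 5) → (2, 0, 4) → (2, 1, 4) → (2, 1, 3))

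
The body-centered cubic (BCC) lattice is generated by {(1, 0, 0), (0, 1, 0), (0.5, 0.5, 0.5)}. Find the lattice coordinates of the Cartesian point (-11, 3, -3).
-8b₁ + 6b₂ - 6b₃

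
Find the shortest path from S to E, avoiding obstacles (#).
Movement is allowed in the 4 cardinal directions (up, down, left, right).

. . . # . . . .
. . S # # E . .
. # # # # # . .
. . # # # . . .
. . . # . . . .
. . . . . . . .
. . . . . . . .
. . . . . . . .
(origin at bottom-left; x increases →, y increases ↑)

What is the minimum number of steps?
17
(one shortest path: (2, 6) → (1, 6) → (0, 6) → (0, 5) → (0, 4) → (1, 4) → (1, 3) → (2, 3) → (2, 2) → (3, 2) → (4, 2) → (5, 2) → (6, 2) → (6, 3) → (6, 4) → (6, 5) → (6, 6) → (5, 6))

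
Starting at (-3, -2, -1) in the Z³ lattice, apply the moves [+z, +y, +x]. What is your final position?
(-2, -1, 0)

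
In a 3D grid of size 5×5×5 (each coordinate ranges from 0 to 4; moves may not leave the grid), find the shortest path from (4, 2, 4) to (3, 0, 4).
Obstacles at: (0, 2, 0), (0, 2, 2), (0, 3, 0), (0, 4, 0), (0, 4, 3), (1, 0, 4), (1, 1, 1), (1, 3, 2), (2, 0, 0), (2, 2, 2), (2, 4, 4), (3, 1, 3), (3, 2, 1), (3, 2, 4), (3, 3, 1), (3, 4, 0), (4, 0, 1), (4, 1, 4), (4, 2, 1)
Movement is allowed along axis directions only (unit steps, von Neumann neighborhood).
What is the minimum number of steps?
5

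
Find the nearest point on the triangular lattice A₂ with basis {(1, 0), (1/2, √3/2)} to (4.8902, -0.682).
(4.5, -0.866)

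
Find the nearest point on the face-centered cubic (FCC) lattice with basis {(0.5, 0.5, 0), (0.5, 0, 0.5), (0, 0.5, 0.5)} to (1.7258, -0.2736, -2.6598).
(1.5, 0, -2.5)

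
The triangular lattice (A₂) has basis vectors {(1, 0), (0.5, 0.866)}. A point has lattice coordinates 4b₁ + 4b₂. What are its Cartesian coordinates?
(6, 3.464)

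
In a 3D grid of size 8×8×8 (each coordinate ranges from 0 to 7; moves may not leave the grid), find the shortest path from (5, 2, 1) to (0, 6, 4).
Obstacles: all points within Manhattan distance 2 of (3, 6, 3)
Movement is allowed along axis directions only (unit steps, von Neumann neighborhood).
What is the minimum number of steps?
12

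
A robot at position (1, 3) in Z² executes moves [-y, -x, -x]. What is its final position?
(-1, 2)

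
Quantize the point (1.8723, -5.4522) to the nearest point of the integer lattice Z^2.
(2, -5)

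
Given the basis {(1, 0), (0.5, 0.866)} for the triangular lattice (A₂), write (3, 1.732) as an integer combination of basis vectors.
2b₁ + 2b₂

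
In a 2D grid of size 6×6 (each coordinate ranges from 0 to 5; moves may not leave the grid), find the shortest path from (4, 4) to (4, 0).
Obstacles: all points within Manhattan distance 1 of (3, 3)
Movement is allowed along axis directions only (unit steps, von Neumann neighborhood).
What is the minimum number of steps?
6
(one shortest path: (4, 4) → (5, 4) → (5, 3) → (5, 2) → (4, 2) → (4, 1) → (4, 0))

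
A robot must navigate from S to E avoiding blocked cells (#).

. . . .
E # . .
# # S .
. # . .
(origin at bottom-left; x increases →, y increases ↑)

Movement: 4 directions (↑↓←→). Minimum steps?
5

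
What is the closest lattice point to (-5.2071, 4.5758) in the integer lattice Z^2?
(-5, 5)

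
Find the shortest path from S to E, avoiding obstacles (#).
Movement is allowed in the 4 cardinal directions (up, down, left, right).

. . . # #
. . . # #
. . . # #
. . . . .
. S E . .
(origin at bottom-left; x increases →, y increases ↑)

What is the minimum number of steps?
1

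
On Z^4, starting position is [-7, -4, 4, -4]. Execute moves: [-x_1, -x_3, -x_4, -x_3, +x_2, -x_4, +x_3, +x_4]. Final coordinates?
(-8, -3, 3, -5)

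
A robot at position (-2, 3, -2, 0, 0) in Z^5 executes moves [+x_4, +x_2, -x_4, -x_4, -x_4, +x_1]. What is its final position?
(-1, 4, -2, -2, 0)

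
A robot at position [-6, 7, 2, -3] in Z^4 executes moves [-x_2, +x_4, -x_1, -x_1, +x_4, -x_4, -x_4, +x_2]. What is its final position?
(-8, 7, 2, -3)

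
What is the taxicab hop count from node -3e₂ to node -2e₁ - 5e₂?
4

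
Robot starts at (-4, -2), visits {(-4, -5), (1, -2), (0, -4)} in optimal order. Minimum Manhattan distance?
11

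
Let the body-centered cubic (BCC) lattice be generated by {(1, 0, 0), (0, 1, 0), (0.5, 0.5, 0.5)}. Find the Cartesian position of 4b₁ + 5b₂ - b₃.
(3.5, 4.5, -0.5)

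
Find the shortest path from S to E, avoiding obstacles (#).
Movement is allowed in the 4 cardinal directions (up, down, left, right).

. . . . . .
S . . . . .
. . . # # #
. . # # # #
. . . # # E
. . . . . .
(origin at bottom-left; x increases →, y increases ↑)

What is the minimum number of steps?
10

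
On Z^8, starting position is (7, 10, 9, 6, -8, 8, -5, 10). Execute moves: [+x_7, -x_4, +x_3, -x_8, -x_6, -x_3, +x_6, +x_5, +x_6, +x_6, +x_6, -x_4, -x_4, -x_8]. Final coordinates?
(7, 10, 9, 3, -7, 11, -4, 8)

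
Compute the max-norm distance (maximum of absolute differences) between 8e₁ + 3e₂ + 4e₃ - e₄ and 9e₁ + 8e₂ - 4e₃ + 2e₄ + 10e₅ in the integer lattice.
10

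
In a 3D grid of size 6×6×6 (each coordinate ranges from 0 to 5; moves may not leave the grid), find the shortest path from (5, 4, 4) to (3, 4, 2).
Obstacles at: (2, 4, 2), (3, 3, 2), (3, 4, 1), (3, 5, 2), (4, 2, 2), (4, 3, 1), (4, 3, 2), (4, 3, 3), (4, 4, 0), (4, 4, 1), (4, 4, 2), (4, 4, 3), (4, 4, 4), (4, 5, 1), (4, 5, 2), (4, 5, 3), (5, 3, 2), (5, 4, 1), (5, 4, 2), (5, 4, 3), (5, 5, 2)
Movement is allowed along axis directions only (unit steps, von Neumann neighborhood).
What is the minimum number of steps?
6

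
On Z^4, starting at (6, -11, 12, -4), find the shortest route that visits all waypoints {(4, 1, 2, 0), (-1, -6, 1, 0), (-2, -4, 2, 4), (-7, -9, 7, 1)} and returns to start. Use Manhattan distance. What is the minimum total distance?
92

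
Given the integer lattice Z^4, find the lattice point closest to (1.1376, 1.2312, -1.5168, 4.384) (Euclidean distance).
(1, 1, -2, 4)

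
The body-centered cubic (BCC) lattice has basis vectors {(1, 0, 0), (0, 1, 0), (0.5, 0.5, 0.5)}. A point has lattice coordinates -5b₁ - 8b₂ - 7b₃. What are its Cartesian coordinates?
(-8.5, -11.5, -3.5)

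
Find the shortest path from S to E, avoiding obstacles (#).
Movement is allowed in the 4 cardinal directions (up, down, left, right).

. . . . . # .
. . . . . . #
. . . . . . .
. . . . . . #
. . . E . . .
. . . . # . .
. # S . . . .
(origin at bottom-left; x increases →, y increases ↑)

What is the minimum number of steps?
3
(one shortest path: (2, 0) → (3, 0) → (3, 1) → (3, 2))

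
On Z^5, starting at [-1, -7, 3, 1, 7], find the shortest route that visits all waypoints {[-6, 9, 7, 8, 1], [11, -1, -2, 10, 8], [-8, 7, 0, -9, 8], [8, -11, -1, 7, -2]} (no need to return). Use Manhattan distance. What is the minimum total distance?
139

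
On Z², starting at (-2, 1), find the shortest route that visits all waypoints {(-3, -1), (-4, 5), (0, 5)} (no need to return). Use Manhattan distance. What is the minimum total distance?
14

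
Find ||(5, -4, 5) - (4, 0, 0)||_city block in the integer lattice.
10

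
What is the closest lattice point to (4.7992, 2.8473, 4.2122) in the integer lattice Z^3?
(5, 3, 4)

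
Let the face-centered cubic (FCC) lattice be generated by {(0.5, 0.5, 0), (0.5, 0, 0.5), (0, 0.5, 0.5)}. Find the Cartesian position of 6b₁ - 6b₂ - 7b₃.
(0, -0.5, -6.5)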